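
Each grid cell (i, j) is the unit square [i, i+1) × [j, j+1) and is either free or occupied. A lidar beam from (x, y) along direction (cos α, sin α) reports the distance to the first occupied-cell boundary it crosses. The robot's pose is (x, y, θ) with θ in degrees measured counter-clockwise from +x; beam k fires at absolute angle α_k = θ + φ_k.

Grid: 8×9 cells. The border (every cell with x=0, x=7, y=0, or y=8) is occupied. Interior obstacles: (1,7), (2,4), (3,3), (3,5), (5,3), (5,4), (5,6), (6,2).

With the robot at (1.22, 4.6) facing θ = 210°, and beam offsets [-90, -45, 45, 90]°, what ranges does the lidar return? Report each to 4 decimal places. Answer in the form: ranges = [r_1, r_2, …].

ranges = [0.4400, 0.2278, 0.8500, 4.1569]

beam 1: φ=-90°, α=120°
  dir = (cos 120°, sin 120°) = (-0.5000, 0.8660); from cell (1,4)
  next x-line at t=0.4400, next y-line at t=0.4619; Δt_x=2.0000, Δt_y=1.1547
    x: enter (0,4) at t=0.4400 ← occupied
  → r_1 = 0.4400
beam 2: φ=-45°, α=165°
  dir = (cos 165°, sin 165°) = (-0.9659, 0.2588); from cell (1,4)
  next x-line at t=0.2278, next y-line at t=1.5455; Δt_x=1.0353, Δt_y=3.8637
    x: enter (0,4) at t=0.2278 ← occupied
  → r_2 = 0.2278
beam 3: φ=45°, α=255°
  dir = (cos 255°, sin 255°) = (-0.2588, -0.9659); from cell (1,4)
  next x-line at t=0.8500, next y-line at t=0.6212; Δt_x=3.8637, Δt_y=1.0353
    y: enter (1,3) at t=0.6212
    x: enter (0,3) at t=0.8500 ← occupied
  → r_3 = 0.8500
beam 4: φ=90°, α=300°
  dir = (cos 300°, sin 300°) = (0.5000, -0.8660); from cell (1,4)
  next x-line at t=1.5600, next y-line at t=0.6928; Δt_x=2.0000, Δt_y=1.1547
    y: enter (1,3) at t=0.6928
    x: enter (2,3) at t=1.5600
    y: enter (2,2) at t=1.8475
    y: enter (2,1) at t=3.0022
    x: enter (3,1) at t=3.5600
    y: enter (3,0) at t=4.1569 ← occupied
  → r_4 = 4.1569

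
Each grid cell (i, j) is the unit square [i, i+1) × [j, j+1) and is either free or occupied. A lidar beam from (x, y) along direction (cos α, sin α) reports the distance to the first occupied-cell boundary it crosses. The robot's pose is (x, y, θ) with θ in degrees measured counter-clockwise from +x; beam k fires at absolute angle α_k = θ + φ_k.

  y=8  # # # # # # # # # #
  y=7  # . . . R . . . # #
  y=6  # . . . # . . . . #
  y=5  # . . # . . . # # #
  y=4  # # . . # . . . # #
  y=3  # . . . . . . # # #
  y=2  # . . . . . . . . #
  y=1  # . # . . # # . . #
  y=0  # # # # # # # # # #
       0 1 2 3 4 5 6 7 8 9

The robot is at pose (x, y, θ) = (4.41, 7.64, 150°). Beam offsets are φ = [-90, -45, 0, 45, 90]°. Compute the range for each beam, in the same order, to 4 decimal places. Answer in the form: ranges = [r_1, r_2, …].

ranges = [0.4157, 0.3727, 0.7200, 3.5303, 0.7390]

beam 1: φ=-90°, α=60°
  cosα=0.5000 sinα=0.8660 | (4,7) | tMaxX 1.1800 tMaxY 0.4157 | tΔX 2.0000 tΔY 1.1547
    t=0.4157 [y] (4,8) — stop
  → r_1 = 0.4157
beam 2: φ=-45°, α=105°
  cosα=-0.2588 sinα=0.9659 | (4,7) | tMaxX 1.5841 tMaxY 0.3727 | tΔX 3.8637 tΔY 1.0353
    t=0.3727 [y] (4,8) — stop
  → r_2 = 0.3727
beam 3: φ=0°, α=150°
  cosα=-0.8660 sinα=0.5000 | (4,7) | tMaxX 0.4734 tMaxY 0.7200 | tΔX 1.1547 tΔY 2.0000
    t=0.4734 [x] (3,7)
    t=0.7200 [y] (3,8) — stop
  → r_3 = 0.7200
beam 4: φ=45°, α=195°
  cosα=-0.9659 sinα=-0.2588 | (4,7) | tMaxX 0.4245 tMaxY 2.4728 | tΔX 1.0353 tΔY 3.8637
    t=0.4245 [x] (3,7)
    t=1.4597 [x] (2,7)
    t=2.4728 [y] (2,6)
    t=2.4950 [x] (1,6)
    t=3.5303 [x] (0,6) — stop
  → r_4 = 3.5303
beam 5: φ=90°, α=240°
  cosα=-0.5000 sinα=-0.8660 | (4,7) | tMaxX 0.8200 tMaxY 0.7390 | tΔX 2.0000 tΔY 1.1547
    t=0.7390 [y] (4,6) — stop
  → r_5 = 0.7390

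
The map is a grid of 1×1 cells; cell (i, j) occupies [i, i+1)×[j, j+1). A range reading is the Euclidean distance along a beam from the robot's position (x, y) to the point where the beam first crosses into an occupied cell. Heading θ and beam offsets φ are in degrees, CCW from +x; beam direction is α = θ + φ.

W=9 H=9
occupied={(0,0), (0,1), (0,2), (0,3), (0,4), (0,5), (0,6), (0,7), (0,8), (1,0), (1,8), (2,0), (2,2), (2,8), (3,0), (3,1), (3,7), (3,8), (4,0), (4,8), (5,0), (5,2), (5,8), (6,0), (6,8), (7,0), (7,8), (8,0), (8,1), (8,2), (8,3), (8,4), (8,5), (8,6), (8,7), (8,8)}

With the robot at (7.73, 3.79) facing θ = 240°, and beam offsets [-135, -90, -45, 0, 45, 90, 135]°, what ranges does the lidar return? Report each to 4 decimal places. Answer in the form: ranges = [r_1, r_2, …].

ranges = [4.3585, 7.7711, 4.8969, 3.2216, 1.0432, 0.3118, 0.2795]

beam 1: φ=-135°, α=105°
  d=(-0.2588,0.9659)  start (7,3)  tX=2.8205 tY=0.2174  stride 1/|dx|=3.8637 1/|dy|=1.0353
    cross y-line → (7,4), t=0.2174
    cross y-line → (7,5), t=1.2527
    cross y-line → (7,6), t=2.2880
    cross x-line → (6,6), t=2.8205
    cross y-line → (6,7), t=3.3232
    cross y-line → (6,8), t=4.3585 (wall)
  → r_1 = 4.3585
beam 2: φ=-90°, α=150°
  d=(-0.8660,0.5000)  start (7,3)  tX=0.8429 tY=0.4200  stride 1/|dx|=1.1547 1/|dy|=2.0000
    cross y-line → (7,4), t=0.4200
    cross x-line → (6,4), t=0.8429
    cross x-line → (5,4), t=1.9976
    cross y-line → (5,5), t=2.4200
    cross x-line → (4,5), t=3.1523
    cross x-line → (3,5), t=4.3070
    cross y-line → (3,6), t=4.4200
    cross x-line → (2,6), t=5.4617
    cross y-line → (2,7), t=6.4200
    cross x-line → (1,7), t=6.6164
    cross x-line → (0,7), t=7.7711 (wall)
  → r_2 = 7.7711
beam 3: φ=-45°, α=195°
  d=(-0.9659,-0.2588)  start (7,3)  tX=0.7558 tY=3.0523  stride 1/|dx|=1.0353 1/|dy|=3.8637
    cross x-line → (6,3), t=0.7558
    cross x-line → (5,3), t=1.7910
    cross x-line → (4,3), t=2.8263
    cross y-line → (4,2), t=3.0523
    cross x-line → (3,2), t=3.8616
    cross x-line → (2,2), t=4.8969 (wall)
  → r_3 = 4.8969
beam 4: φ=0°, α=240°
  d=(-0.5000,-0.8660)  start (7,3)  tX=1.4600 tY=0.9122  stride 1/|dx|=2.0000 1/|dy|=1.1547
    cross y-line → (7,2), t=0.9122
    cross x-line → (6,2), t=1.4600
    cross y-line → (6,1), t=2.0669
    cross y-line → (6,0), t=3.2216 (wall)
  → r_4 = 3.2216
beam 5: φ=45°, α=285°
  d=(0.2588,-0.9659)  start (7,3)  tX=1.0432 tY=0.8179  stride 1/|dx|=3.8637 1/|dy|=1.0353
    cross y-line → (7,2), t=0.8179
    cross x-line → (8,2), t=1.0432 (wall)
  → r_5 = 1.0432
beam 6: φ=90°, α=330°
  d=(0.8660,-0.5000)  start (7,3)  tX=0.3118 tY=1.5800  stride 1/|dx|=1.1547 1/|dy|=2.0000
    cross x-line → (8,3), t=0.3118 (wall)
  → r_6 = 0.3118
beam 7: φ=135°, α=15°
  d=(0.9659,0.2588)  start (7,3)  tX=0.2795 tY=0.8114  stride 1/|dx|=1.0353 1/|dy|=3.8637
    cross x-line → (8,3), t=0.2795 (wall)
  → r_7 = 0.2795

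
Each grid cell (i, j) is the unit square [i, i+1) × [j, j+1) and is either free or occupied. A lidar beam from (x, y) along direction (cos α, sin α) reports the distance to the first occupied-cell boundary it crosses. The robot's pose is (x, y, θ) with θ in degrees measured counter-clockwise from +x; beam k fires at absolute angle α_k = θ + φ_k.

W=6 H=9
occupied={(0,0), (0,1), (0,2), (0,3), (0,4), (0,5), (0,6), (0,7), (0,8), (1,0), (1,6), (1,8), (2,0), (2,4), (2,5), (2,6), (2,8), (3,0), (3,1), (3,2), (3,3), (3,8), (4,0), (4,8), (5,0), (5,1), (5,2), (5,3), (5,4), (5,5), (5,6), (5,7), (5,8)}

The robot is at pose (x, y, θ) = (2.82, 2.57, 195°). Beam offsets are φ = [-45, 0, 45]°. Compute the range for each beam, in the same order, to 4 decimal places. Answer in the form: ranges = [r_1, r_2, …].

ranges = [2.1016, 1.8842, 1.8129]

beam 1: φ=-45°, α=150°
  direction (-0.8660, 0.5000); cell (2,2); t to first gridline: x 0.9469, y 0.8600 (then +1.1547 / +2.0000)
    (2,3) via y @ 0.8600
    (1,3) via x @ 0.9469
    (0,3) via x @ 2.1016  # hit
  → r_1 = 2.1016
beam 2: φ=0°, α=195°
  direction (-0.9659, -0.2588); cell (2,2); t to first gridline: x 0.8489, y 2.2023 (then +1.0353 / +3.8637)
    (1,2) via x @ 0.8489
    (0,2) via x @ 1.8842  # hit
  → r_2 = 1.8842
beam 3: φ=45°, α=240°
  direction (-0.5000, -0.8660); cell (2,2); t to first gridline: x 1.6400, y 0.6582 (then +2.0000 / +1.1547)
    (2,1) via y @ 0.6582
    (1,1) via x @ 1.6400
    (1,0) via y @ 1.8129  # hit
  → r_3 = 1.8129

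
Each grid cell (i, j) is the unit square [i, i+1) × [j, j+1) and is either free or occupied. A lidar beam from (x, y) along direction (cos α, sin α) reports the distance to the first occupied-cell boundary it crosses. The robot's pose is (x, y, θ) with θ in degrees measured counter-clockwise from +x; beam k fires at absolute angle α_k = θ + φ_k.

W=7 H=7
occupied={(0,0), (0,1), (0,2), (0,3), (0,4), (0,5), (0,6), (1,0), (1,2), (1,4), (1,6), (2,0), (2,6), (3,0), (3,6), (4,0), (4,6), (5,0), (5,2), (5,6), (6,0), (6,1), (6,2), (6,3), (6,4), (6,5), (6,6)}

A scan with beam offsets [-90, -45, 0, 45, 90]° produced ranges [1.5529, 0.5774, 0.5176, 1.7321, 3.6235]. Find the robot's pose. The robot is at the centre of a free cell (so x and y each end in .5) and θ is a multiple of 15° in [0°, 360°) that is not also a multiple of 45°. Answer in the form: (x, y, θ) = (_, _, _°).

(x, y, θ) = (2.5, 4.5, 195°)

Enumerate (i+0.5, j+0.5, θ) over the 22 free cells and 16 admissible headings. For each, cast all 5 beams and compare to the given ranges.
  (3.5, 4.5, 345°): beam 1 = 3.6235 ≠ 1.5529 ✗
  (3.5, 5.5, 330°): beam 1 = 3.0000 ≠ 1.5529 ✗
  (3.5, 3.5, 240°): beam 1 = 1.7321 ≠ 1.5529 ✗
  (3.5, 5.5, 75°): beam 1 = 2.5882 ≠ 1.5529 ✗
  …
  (2.5, 4.5, 195°): r_1=1.5529, r_2=0.5774, r_3=0.5176, r_4=1.7321, r_5=3.6235 — all match ✓
Unique over the lattice → pose = (2.5, 4.5, 195°).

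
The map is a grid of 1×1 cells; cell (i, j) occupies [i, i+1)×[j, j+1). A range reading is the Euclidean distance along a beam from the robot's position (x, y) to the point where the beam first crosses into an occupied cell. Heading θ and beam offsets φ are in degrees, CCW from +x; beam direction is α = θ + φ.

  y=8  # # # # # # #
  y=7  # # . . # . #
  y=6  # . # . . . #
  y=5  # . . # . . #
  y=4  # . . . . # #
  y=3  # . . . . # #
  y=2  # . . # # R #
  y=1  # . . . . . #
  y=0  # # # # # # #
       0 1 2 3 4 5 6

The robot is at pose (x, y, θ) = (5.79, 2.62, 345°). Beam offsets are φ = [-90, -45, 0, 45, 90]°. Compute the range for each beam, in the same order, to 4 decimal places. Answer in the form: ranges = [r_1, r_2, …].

beam 1: φ=-90°, α=255°
  d=(-0.2588,-0.9659)  start (5,2)  tX=3.0523 tY=0.6419  stride 1/|dx|=3.8637 1/|dy|=1.0353
    cross y-line → (5,1), t=0.6419
    cross y-line → (5,0), t=1.6771 (wall)
  → r_1 = 1.6771
beam 2: φ=-45°, α=300°
  d=(0.5000,-0.8660)  start (5,2)  tX=0.4200 tY=0.7159  stride 1/|dx|=2.0000 1/|dy|=1.1547
    cross x-line → (6,2), t=0.4200 (wall)
  → r_2 = 0.4200
beam 3: φ=0°, α=345°
  d=(0.9659,-0.2588)  start (5,2)  tX=0.2174 tY=2.3955  stride 1/|dx|=1.0353 1/|dy|=3.8637
    cross x-line → (6,2), t=0.2174 (wall)
  → r_3 = 0.2174
beam 4: φ=45°, α=30°
  d=(0.8660,0.5000)  start (5,2)  tX=0.2425 tY=0.7600  stride 1/|dx|=1.1547 1/|dy|=2.0000
    cross x-line → (6,2), t=0.2425 (wall)
  → r_4 = 0.2425
beam 5: φ=90°, α=75°
  d=(0.2588,0.9659)  start (5,2)  tX=0.8114 tY=0.3934  stride 1/|dx|=3.8637 1/|dy|=1.0353
    cross y-line → (5,3), t=0.3934 (wall)
  → r_5 = 0.3934

ranges = [1.6771, 0.4200, 0.2174, 0.2425, 0.3934]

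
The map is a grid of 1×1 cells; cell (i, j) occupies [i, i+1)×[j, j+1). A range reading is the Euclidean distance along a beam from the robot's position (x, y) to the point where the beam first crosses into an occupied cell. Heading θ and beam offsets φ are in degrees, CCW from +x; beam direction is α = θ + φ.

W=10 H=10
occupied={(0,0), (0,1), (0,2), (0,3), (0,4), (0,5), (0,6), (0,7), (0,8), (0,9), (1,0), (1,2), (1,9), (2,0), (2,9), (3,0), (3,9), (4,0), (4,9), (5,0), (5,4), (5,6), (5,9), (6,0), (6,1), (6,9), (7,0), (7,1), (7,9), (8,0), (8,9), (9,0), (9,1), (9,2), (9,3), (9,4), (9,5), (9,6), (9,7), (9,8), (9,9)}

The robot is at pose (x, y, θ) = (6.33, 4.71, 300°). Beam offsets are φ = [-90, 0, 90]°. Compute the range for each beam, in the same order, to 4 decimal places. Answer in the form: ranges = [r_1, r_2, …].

ranges = [0.3811, 3.1292, 3.0831]

beam 1: φ=-90°, α=210°
  d=(-0.8660,-0.5000)  start (6,4)  tX=0.3811 tY=1.4200  stride 1/|dx|=1.1547 1/|dy|=2.0000
    cross x-line → (5,4), t=0.3811 (wall)
  → r_1 = 0.3811
beam 2: φ=0°, α=300°
  d=(0.5000,-0.8660)  start (6,4)  tX=1.3400 tY=0.8198  stride 1/|dx|=2.0000 1/|dy|=1.1547
    cross y-line → (6,3), t=0.8198
    cross x-line → (7,3), t=1.3400
    cross y-line → (7,2), t=1.9745
    cross y-line → (7,1), t=3.1292 (wall)
  → r_2 = 3.1292
beam 3: φ=90°, α=30°
  d=(0.8660,0.5000)  start (6,4)  tX=0.7736 tY=0.5800  stride 1/|dx|=1.1547 1/|dy|=2.0000
    cross y-line → (6,5), t=0.5800
    cross x-line → (7,5), t=0.7736
    cross x-line → (8,5), t=1.9283
    cross y-line → (8,6), t=2.5800
    cross x-line → (9,6), t=3.0831 (wall)
  → r_3 = 3.0831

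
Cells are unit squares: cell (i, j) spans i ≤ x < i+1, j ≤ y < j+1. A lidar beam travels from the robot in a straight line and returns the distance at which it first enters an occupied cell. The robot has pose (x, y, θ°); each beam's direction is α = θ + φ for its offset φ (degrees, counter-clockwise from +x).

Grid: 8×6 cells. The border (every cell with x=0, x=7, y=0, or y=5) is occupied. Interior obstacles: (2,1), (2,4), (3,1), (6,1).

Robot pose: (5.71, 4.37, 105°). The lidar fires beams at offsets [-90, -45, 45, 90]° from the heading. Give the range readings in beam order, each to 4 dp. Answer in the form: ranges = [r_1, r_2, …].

beam 1: φ=-90°, α=15°
  d=(0.9659,0.2588)  start (5,4)  tX=0.3002 tY=2.4341  stride 1/|dx|=1.0353 1/|dy|=3.8637
    cross x-line → (6,4), t=0.3002
    cross x-line → (7,4), t=1.3355 (wall)
  → r_1 = 1.3355
beam 2: φ=-45°, α=60°
  d=(0.5000,0.8660)  start (5,4)  tX=0.5800 tY=0.7275  stride 1/|dx|=2.0000 1/|dy|=1.1547
    cross x-line → (6,4), t=0.5800
    cross y-line → (6,5), t=0.7275 (wall)
  → r_2 = 0.7275
beam 3: φ=45°, α=150°
  d=(-0.8660,0.5000)  start (5,4)  tX=0.8198 tY=1.2600  stride 1/|dx|=1.1547 1/|dy|=2.0000
    cross x-line → (4,4), t=0.8198
    cross y-line → (4,5), t=1.2600 (wall)
  → r_3 = 1.2600
beam 4: φ=90°, α=195°
  d=(-0.9659,-0.2588)  start (5,4)  tX=0.7350 tY=1.4296  stride 1/|dx|=1.0353 1/|dy|=3.8637
    cross x-line → (4,4), t=0.7350
    cross y-line → (4,3), t=1.4296
    cross x-line → (3,3), t=1.7703
    cross x-line → (2,3), t=2.8056
    cross x-line → (1,3), t=3.8409
    cross x-line → (0,3), t=4.8762 (wall)
  → r_4 = 4.8762

ranges = [1.3355, 0.7275, 1.2600, 4.8762]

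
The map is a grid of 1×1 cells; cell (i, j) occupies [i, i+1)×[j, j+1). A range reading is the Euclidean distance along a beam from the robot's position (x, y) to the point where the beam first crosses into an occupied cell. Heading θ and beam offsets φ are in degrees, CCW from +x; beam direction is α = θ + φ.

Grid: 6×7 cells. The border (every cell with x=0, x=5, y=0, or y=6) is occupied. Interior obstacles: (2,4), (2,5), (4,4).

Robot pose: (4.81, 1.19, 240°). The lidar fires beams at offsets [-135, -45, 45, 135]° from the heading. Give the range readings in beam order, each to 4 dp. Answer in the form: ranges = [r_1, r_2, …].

ranges = [2.9091, 0.7341, 0.1967, 0.1967]

beam 1: φ=-135°, α=105°
  cosα=-0.2588 sinα=0.9659 | (4,1) | tMaxX 3.1296 tMaxY 0.8386 | tΔX 3.8637 tΔY 1.0353
    t=0.8386 [y] (4,2)
    t=1.8738 [y] (4,3)
    t=2.9091 [y] (4,4) — stop
  → r_1 = 2.9091
beam 2: φ=-45°, α=195°
  cosα=-0.9659 sinα=-0.2588 | (4,1) | tMaxX 0.8386 tMaxY 0.7341 | tΔX 1.0353 tΔY 3.8637
    t=0.7341 [y] (4,0) — stop
  → r_2 = 0.7341
beam 3: φ=45°, α=285°
  cosα=0.2588 sinα=-0.9659 | (4,1) | tMaxX 0.7341 tMaxY 0.1967 | tΔX 3.8637 tΔY 1.0353
    t=0.1967 [y] (4,0) — stop
  → r_3 = 0.1967
beam 4: φ=135°, α=15°
  cosα=0.9659 sinα=0.2588 | (4,1) | tMaxX 0.1967 tMaxY 3.1296 | tΔX 1.0353 tΔY 3.8637
    t=0.1967 [x] (5,1) — stop
  → r_4 = 0.1967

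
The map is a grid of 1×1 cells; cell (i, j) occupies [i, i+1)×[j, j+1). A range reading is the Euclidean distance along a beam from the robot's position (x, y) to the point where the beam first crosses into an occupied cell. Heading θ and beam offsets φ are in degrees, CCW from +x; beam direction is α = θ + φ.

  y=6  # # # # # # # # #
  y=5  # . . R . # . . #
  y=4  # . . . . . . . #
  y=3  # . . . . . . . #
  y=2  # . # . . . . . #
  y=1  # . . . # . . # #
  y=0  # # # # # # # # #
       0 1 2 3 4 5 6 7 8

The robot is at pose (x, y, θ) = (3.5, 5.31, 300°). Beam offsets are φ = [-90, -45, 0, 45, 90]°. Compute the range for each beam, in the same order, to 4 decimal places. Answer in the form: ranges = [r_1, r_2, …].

ranges = [2.8868, 2.3915, 4.9768, 4.6587, 1.3800]

beam 1: φ=-90°, α=210°
  direction (-0.8660, -0.5000); cell (3,5); t to first gridline: x 0.5774, y 0.6200 (then +1.1547 / +2.0000)
    (2,5) via x @ 0.5774
    (2,4) via y @ 0.6200
    (1,4) via x @ 1.7321
    (1,3) via y @ 2.6200
    (0,3) via x @ 2.8868  # hit
  → r_1 = 2.8868
beam 2: φ=-45°, α=255°
  direction (-0.2588, -0.9659); cell (3,5); t to first gridline: x 1.9319, y 0.3209 (then +3.8637 / +1.0353)
    (3,4) via y @ 0.3209
    (3,3) via y @ 1.3562
    (2,3) via x @ 1.9319
    (2,2) via y @ 2.3915  # hit
  → r_2 = 2.3915
beam 3: φ=0°, α=300°
  direction (0.5000, -0.8660); cell (3,5); t to first gridline: x 1.0000, y 0.3580 (then +2.0000 / +1.1547)
    (3,4) via y @ 0.3580
    (4,4) via x @ 1.0000
    (4,3) via y @ 1.5127
    (4,2) via y @ 2.6674
    (5,2) via x @ 3.0000
    (5,1) via y @ 3.8221
    (5,0) via y @ 4.9768  # hit
  → r_3 = 4.9768
beam 4: φ=45°, α=345°
  direction (0.9659, -0.2588); cell (3,5); t to first gridline: x 0.5176, y 1.1977 (then +1.0353 / +3.8637)
    (4,5) via x @ 0.5176
    (4,4) via y @ 1.1977
    (5,4) via x @ 1.5529
    (6,4) via x @ 2.5882
    (7,4) via x @ 3.6235
    (8,4) via x @ 4.6587  # hit
  → r_4 = 4.6587
beam 5: φ=90°, α=30°
  direction (0.8660, 0.5000); cell (3,5); t to first gridline: x 0.5774, y 1.3800 (then +1.1547 / +2.0000)
    (4,5) via x @ 0.5774
    (4,6) via y @ 1.3800  # hit
  → r_5 = 1.3800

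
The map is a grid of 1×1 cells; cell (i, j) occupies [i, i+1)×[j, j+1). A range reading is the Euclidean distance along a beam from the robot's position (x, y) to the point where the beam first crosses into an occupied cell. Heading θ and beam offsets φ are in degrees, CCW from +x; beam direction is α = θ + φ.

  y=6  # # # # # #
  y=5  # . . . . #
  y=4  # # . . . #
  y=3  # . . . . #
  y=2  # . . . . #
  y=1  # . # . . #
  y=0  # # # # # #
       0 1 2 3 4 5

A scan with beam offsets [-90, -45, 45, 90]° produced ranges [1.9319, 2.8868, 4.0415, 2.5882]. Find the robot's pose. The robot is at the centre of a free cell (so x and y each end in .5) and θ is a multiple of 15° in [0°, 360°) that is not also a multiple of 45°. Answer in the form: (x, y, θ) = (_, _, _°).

Enumerate (i+0.5, j+0.5, θ) over the 18 free cells and 16 admissible headings. For each, cast all 4 beams and compare to the given ranges.
  (2.5, 4.5, 210°): beam 1 = 1.7321 ≠ 1.9319 ✗
  (4.5, 3.5, 15°): beam 2 = 0.5774 ≠ 2.8868 ✗
  (3.5, 5.5, 345°): beam 1 = 3.6235 ≠ 1.9319 ✗
  (3.5, 4.5, 345°): beam 1 = 2.5882 ≠ 1.9319 ✗
  (4.5, 1.5, 75°): beam 1 = 0.5176 ≠ 1.9319 ✗
  …
  (4.5, 3.5, 165°): r_1=1.9319, r_2=2.8868, r_3=4.0415, r_4=2.5882 — all match ✓
No second candidate reproduces the full scan.

(x, y, θ) = (4.5, 3.5, 165°)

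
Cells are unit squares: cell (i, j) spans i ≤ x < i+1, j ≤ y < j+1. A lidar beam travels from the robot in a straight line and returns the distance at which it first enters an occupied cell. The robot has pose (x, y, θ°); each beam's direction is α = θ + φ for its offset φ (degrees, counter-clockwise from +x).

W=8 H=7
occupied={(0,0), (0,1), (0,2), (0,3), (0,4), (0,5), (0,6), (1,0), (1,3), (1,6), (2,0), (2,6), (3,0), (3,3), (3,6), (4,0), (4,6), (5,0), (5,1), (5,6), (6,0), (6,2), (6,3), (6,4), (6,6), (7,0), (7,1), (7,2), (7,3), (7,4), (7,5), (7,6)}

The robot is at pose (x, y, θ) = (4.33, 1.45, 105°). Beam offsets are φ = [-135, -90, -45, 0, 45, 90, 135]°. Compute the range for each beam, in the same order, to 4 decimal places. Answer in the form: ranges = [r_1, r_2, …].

ranges = [0.7736, 0.6936, 3.3400, 1.6047, 3.1000, 1.7387, 0.5196]

beam 1: φ=-135°, α=330°
  cosα=0.8660 sinα=-0.5000 | (4,1) | tMaxX 0.7736 tMaxY 0.9000 | tΔX 1.1547 tΔY 2.0000
    t=0.7736 [x] (5,1) — stop
  → r_1 = 0.7736
beam 2: φ=-90°, α=15°
  cosα=0.9659 sinα=0.2588 | (4,1) | tMaxX 0.6936 tMaxY 2.1250 | tΔX 1.0353 tΔY 3.8637
    t=0.6936 [x] (5,1) — stop
  → r_2 = 0.6936
beam 3: φ=-45°, α=60°
  cosα=0.5000 sinα=0.8660 | (4,1) | tMaxX 1.3400 tMaxY 0.6351 | tΔX 2.0000 tΔY 1.1547
    t=0.6351 [y] (4,2)
    t=1.3400 [x] (5,2)
    t=1.7898 [y] (5,3)
    t=2.9445 [y] (5,4)
    t=3.3400 [x] (6,4) — stop
  → r_3 = 3.3400
beam 4: φ=0°, α=105°
  cosα=-0.2588 sinα=0.9659 | (4,1) | tMaxX 1.2750 tMaxY 0.5694 | tΔX 3.8637 tΔY 1.0353
    t=0.5694 [y] (4,2)
    t=1.2750 [x] (3,2)
    t=1.6047 [y] (3,3) — stop
  → r_4 = 1.6047
beam 5: φ=45°, α=150°
  cosα=-0.8660 sinα=0.5000 | (4,1) | tMaxX 0.3811 tMaxY 1.1000 | tΔX 1.1547 tΔY 2.0000
    t=0.3811 [x] (3,1)
    t=1.1000 [y] (3,2)
    t=1.5358 [x] (2,2)
    t=2.6905 [x] (1,2)
    t=3.1000 [y] (1,3) — stop
  → r_5 = 3.1000
beam 6: φ=90°, α=195°
  cosα=-0.9659 sinα=-0.2588 | (4,1) | tMaxX 0.3416 tMaxY 1.7387 | tΔX 1.0353 tΔY 3.8637
    t=0.3416 [x] (3,1)
    t=1.3769 [x] (2,1)
    t=1.7387 [y] (2,0) — stop
  → r_6 = 1.7387
beam 7: φ=135°, α=240°
  cosα=-0.5000 sinα=-0.8660 | (4,1) | tMaxX 0.6600 tMaxY 0.5196 | tΔX 2.0000 tΔY 1.1547
    t=0.5196 [y] (4,0) — stop
  → r_7 = 0.5196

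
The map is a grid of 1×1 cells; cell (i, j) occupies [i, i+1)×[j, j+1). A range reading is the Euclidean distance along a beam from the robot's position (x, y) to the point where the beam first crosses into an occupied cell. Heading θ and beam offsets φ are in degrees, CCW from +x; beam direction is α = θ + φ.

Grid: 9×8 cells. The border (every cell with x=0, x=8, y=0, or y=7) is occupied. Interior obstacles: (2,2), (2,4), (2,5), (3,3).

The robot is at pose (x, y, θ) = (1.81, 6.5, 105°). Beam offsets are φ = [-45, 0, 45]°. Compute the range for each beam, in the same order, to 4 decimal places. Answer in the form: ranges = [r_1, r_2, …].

ranges = [0.5774, 0.5176, 0.9353]

beam 1: φ=-45°, α=60°
  dir = (cos 60°, sin 60°) = (0.5000, 0.8660); from cell (1,6)
  next x-line at t=0.3800, next y-line at t=0.5774; Δt_x=2.0000, Δt_y=1.1547
    x: enter (2,6) at t=0.3800
    y: enter (2,7) at t=0.5774 ← occupied
  → r_1 = 0.5774
beam 2: φ=0°, α=105°
  dir = (cos 105°, sin 105°) = (-0.2588, 0.9659); from cell (1,6)
  next x-line at t=3.1296, next y-line at t=0.5176; Δt_x=3.8637, Δt_y=1.0353
    y: enter (1,7) at t=0.5176 ← occupied
  → r_2 = 0.5176
beam 3: φ=45°, α=150°
  dir = (cos 150°, sin 150°) = (-0.8660, 0.5000); from cell (1,6)
  next x-line at t=0.9353, next y-line at t=1.0000; Δt_x=1.1547, Δt_y=2.0000
    x: enter (0,6) at t=0.9353 ← occupied
  → r_3 = 0.9353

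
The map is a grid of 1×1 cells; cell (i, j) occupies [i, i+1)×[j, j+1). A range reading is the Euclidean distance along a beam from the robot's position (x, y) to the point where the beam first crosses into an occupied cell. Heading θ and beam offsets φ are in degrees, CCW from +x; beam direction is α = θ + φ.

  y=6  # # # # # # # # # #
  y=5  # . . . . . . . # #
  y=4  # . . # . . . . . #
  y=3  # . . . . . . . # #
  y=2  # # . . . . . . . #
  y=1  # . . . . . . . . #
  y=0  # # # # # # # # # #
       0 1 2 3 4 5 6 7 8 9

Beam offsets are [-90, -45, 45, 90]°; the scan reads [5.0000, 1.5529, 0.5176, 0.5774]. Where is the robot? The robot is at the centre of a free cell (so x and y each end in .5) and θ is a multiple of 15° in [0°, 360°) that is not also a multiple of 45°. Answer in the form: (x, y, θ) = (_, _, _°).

The pose lattice has 36·16 = 576 candidates. Test each by forward raycasting.
  (2.5, 1.5, 150°): beam 1 = 2.8868 ≠ 5.0000 ✗
  (4.5, 4.5, 105°): beam 1 = 3.6235 ≠ 5.0000 ✗
  (5.5, 4.5, 120°): beam 1 = 2.8868 ≠ 5.0000 ✗
  …
  (6.5, 5.5, 30°): r_1=5.0000, r_2=1.5529, r_3=0.5176, r_4=0.5774 — all match ✓
No second candidate reproduces the full scan.

(x, y, θ) = (6.5, 5.5, 30°)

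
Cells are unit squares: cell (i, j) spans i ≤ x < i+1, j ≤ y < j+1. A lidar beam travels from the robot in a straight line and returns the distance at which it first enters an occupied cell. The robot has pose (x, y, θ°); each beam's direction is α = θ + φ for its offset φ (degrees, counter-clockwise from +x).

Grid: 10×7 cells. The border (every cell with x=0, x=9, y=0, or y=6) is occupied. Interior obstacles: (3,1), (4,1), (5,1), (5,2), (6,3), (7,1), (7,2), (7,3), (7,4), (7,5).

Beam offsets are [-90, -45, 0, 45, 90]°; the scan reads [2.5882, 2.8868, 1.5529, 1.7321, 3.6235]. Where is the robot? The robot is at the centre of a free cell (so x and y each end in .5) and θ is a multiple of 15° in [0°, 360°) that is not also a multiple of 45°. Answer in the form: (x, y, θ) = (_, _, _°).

(x, y, θ) = (3.5, 3.5, 285°)

Candidates: 30 free-cell centres × 16 headings = 480 poses. Raycast each; keep the one whose scan matches to 4 dp.
  (4.5, 4.5, 300°): beam 1 = 4.0415 ≠ 2.5882 ✗
  (3.5, 3.5, 300°): beam 1 = 2.8868 ≠ 2.5882 ✗
  (8.5, 4.5, 105°): beam 1 = 0.5176 ≠ 2.5882 ✗
  …
  (3.5, 3.5, 285°): r_1=2.5882, r_2=2.8868, r_3=1.5529, r_4=1.7321, r_5=3.6235 — all match ✓
No second candidate reproduces the full scan.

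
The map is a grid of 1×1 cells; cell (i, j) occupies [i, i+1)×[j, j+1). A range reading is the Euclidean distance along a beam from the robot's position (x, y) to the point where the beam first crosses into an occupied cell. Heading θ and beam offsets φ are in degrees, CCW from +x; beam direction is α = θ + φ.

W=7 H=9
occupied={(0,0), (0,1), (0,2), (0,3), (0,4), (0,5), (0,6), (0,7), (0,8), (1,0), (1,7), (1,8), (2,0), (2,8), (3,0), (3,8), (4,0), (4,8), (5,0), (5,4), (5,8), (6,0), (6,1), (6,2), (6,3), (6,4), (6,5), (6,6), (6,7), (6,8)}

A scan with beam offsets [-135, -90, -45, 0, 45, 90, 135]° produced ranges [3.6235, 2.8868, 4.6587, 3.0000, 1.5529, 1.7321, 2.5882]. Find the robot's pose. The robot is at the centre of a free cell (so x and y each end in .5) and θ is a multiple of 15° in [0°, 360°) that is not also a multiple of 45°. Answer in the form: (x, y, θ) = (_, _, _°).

Enumerate (i+0.5, j+0.5, θ) over the 33 free cells and 16 admissible headings. For each, cast all 7 beams and compare to the given ranges.
  (4.5, 3.5, 30°): beam 1 = 2.5882 ≠ 3.6235 ✗
  (3.5, 6.5, 240°): beam 1 = 1.5529 ≠ 3.6235 ✗
  (1.5, 6.5, 330°): beam 1 = 0.5176 ≠ 3.6235 ✗
  …
  (2.5, 3.5, 120°): r_1=3.6235, r_2=2.8868, r_3=4.6587, r_4=3.0000, r_5=1.5529, r_6=1.7321, r_7=2.5882 — all match ✓
No second candidate reproduces the full scan.

(x, y, θ) = (2.5, 3.5, 120°)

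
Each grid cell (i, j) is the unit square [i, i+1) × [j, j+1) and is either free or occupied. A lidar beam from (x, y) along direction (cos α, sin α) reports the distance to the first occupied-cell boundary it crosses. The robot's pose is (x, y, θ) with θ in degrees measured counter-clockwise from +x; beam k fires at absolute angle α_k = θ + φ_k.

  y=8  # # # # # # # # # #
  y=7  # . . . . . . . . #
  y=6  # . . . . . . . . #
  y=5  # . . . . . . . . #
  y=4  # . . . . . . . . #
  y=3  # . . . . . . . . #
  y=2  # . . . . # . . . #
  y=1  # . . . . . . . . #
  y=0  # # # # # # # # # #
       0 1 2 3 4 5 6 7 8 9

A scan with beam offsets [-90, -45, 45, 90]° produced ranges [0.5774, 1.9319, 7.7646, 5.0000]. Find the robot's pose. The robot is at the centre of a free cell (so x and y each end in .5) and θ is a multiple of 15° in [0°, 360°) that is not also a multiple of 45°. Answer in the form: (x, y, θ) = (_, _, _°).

(x, y, θ) = (1.5, 5.5, 300°)

Enumerate (i+0.5, j+0.5, θ) over the 55 free cells and 16 admissible headings. For each, cast all 4 beams and compare to the given ranges.
  (2.5, 4.5, 75°): beam 1 = 6.7293 ≠ 0.5774 ✗
  (4.5, 7.5, 165°): beam 1 = 0.5176 ≠ 0.5774 ✗
  (4.5, 4.5, 330°): beam 1 = 4.0415 ≠ 0.5774 ✗
  (8.5, 6.5, 285°): beam 1 = 7.7646 ≠ 0.5774 ✗
  (6.5, 2.5, 120°): beam 1 = 2.8868 ≠ 0.5774 ✗
  …
  (1.5, 5.5, 300°): r_1=0.5774, r_2=1.9319, r_3=7.7646, r_4=5.0000 — all match ✓
Unique over the lattice → pose = (1.5, 5.5, 300°).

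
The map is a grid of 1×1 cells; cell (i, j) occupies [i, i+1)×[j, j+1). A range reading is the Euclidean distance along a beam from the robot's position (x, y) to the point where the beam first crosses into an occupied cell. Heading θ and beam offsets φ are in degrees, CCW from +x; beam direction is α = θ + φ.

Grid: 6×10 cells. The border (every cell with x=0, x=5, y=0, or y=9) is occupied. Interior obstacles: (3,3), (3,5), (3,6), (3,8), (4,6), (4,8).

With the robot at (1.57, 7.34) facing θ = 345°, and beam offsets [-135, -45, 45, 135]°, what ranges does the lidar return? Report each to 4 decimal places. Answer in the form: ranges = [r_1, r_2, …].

beam 1: φ=-135°, α=210°
  dir = (cos 210°, sin 210°) = (-0.8660, -0.5000); from cell (1,7)
  next x-line at t=0.6582, next y-line at t=0.6800; Δt_x=1.1547, Δt_y=2.0000
    x: enter (0,7) at t=0.6582 ← occupied
  → r_1 = 0.6582
beam 2: φ=-45°, α=300°
  dir = (cos 300°, sin 300°) = (0.5000, -0.8660); from cell (1,7)
  next x-line at t=0.8600, next y-line at t=0.3926; Δt_x=2.0000, Δt_y=1.1547
    y: enter (1,6) at t=0.3926
    x: enter (2,6) at t=0.8600
    y: enter (2,5) at t=1.5473
    y: enter (2,4) at t=2.7020
    x: enter (3,4) at t=2.8600
    y: enter (3,3) at t=3.8567 ← occupied
  → r_2 = 3.8567
beam 3: φ=45°, α=30°
  dir = (cos 30°, sin 30°) = (0.8660, 0.5000); from cell (1,7)
  next x-line at t=0.4965, next y-line at t=1.3200; Δt_x=1.1547, Δt_y=2.0000
    x: enter (2,7) at t=0.4965
    y: enter (2,8) at t=1.3200
    x: enter (3,8) at t=1.6512 ← occupied
  → r_3 = 1.6512
beam 4: φ=135°, α=120°
  dir = (cos 120°, sin 120°) = (-0.5000, 0.8660); from cell (1,7)
  next x-line at t=1.1400, next y-line at t=0.7621; Δt_x=2.0000, Δt_y=1.1547
    y: enter (1,8) at t=0.7621
    x: enter (0,8) at t=1.1400 ← occupied
  → r_4 = 1.1400

ranges = [0.6582, 3.8567, 1.6512, 1.1400]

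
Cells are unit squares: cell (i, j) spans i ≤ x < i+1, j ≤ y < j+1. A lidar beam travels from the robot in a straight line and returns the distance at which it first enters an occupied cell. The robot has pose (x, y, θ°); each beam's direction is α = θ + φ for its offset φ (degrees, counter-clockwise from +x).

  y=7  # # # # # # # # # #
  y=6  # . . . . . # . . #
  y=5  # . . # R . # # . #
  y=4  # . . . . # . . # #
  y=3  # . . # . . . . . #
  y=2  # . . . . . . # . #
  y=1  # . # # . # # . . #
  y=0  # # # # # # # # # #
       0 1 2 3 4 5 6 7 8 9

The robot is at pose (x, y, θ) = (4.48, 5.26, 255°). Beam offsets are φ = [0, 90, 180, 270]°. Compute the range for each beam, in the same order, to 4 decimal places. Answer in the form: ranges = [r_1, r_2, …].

ranges = [1.8546, 1.0046, 1.8014, 0.4969]

beam 1: φ=0°, α=255°
  direction (-0.2588, -0.9659); cell (4,5); t to first gridline: x 1.8546, y 0.2692 (then +3.8637 / +1.0353)
    (4,4) via y @ 0.2692
    (4,3) via y @ 1.3044
    (3,3) via x @ 1.8546  # hit
  → r_1 = 1.8546
beam 2: φ=90°, α=345°
  direction (0.9659, -0.2588); cell (4,5); t to first gridline: x 0.5383, y 1.0046 (then +1.0353 / +3.8637)
    (5,5) via x @ 0.5383
    (5,4) via y @ 1.0046  # hit
  → r_2 = 1.0046
beam 3: φ=180°, α=75°
  direction (0.2588, 0.9659); cell (4,5); t to first gridline: x 2.0091, y 0.7661 (then +3.8637 / +1.0353)
    (4,6) via y @ 0.7661
    (4,7) via y @ 1.8014  # hit
  → r_3 = 1.8014
beam 4: φ=270°, α=165°
  direction (-0.9659, 0.2588); cell (4,5); t to first gridline: x 0.4969, y 2.8591 (then +1.0353 / +3.8637)
    (3,5) via x @ 0.4969  # hit
  → r_4 = 0.4969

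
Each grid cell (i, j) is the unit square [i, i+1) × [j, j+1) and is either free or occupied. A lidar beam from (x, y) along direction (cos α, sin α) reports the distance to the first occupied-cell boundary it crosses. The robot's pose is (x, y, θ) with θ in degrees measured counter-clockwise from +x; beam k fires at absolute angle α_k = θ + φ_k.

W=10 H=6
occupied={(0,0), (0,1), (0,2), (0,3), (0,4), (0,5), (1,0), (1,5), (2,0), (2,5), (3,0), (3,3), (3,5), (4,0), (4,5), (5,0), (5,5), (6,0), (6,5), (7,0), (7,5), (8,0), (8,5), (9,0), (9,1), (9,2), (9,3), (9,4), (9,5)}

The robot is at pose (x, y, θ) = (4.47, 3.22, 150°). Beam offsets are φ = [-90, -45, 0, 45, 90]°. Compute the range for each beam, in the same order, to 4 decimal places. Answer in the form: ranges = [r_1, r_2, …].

ranges = [2.0554, 1.8428, 0.5427, 0.4866, 2.5634]

beam 1: φ=-90°, α=60°
  dir = (cos 60°, sin 60°) = (0.5000, 0.8660); from cell (4,3)
  next x-line at t=1.0600, next y-line at t=0.9007; Δt_x=2.0000, Δt_y=1.1547
    y: enter (4,4) at t=0.9007
    x: enter (5,4) at t=1.0600
    y: enter (5,5) at t=2.0554 ← occupied
  → r_1 = 2.0554
beam 2: φ=-45°, α=105°
  dir = (cos 105°, sin 105°) = (-0.2588, 0.9659); from cell (4,3)
  next x-line at t=1.8159, next y-line at t=0.8075; Δt_x=3.8637, Δt_y=1.0353
    y: enter (4,4) at t=0.8075
    x: enter (3,4) at t=1.8159
    y: enter (3,5) at t=1.8428 ← occupied
  → r_2 = 1.8428
beam 3: φ=0°, α=150°
  dir = (cos 150°, sin 150°) = (-0.8660, 0.5000); from cell (4,3)
  next x-line at t=0.5427, next y-line at t=1.5600; Δt_x=1.1547, Δt_y=2.0000
    x: enter (3,3) at t=0.5427 ← occupied
  → r_3 = 0.5427
beam 4: φ=45°, α=195°
  dir = (cos 195°, sin 195°) = (-0.9659, -0.2588); from cell (4,3)
  next x-line at t=0.4866, next y-line at t=0.8500; Δt_x=1.0353, Δt_y=3.8637
    x: enter (3,3) at t=0.4866 ← occupied
  → r_4 = 0.4866
beam 5: φ=90°, α=240°
  dir = (cos 240°, sin 240°) = (-0.5000, -0.8660); from cell (4,3)
  next x-line at t=0.9400, next y-line at t=0.2540; Δt_x=2.0000, Δt_y=1.1547
    y: enter (4,2) at t=0.2540
    x: enter (3,2) at t=0.9400
    y: enter (3,1) at t=1.4087
    y: enter (3,0) at t=2.5634 ← occupied
  → r_5 = 2.5634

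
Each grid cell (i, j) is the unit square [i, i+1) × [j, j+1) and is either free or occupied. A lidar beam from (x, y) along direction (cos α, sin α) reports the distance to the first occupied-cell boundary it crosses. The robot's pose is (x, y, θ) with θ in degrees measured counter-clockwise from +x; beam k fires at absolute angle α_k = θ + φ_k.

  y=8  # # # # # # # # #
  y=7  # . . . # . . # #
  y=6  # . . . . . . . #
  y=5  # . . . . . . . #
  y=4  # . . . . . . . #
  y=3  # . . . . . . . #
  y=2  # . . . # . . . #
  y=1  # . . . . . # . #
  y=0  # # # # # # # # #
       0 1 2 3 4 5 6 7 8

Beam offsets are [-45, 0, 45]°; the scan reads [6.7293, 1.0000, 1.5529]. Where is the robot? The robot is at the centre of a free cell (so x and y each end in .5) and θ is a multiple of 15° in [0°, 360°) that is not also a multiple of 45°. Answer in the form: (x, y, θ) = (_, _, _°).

The pose lattice has 45·16 = 720 candidates. Test each by forward raycasting.
  (2.5, 5.5, 60°): beam 1 = 5.6940 ≠ 6.7293 ✗
  (2.5, 4.5, 75°): beam 1 = 5.1962 ≠ 6.7293 ✗
  (6.5, 2.5, 15°): beam 1 = 1.7321 ≠ 6.7293 ✗
  (4.5, 4.5, 120°): beam 1 = 3.6235 ≠ 6.7293 ✗
  …
  (7.5, 2.5, 210°): r_1=6.7293, r_2=1.0000, r_3=1.5529 — all match ✓
No second candidate reproduces the full scan.

(x, y, θ) = (7.5, 2.5, 210°)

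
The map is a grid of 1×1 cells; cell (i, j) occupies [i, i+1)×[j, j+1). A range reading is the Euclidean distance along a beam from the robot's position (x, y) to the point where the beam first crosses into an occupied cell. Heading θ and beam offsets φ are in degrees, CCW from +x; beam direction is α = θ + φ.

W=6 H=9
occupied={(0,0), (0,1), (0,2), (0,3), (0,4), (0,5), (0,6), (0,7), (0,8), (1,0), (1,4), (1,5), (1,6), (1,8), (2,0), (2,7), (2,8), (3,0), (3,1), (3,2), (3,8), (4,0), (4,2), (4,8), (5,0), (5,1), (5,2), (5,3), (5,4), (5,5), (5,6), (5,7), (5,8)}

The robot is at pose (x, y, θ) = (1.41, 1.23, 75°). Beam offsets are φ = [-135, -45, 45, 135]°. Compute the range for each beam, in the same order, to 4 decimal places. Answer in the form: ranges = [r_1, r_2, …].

beam 1: φ=-135°, α=300°
  cosα=0.5000 sinα=-0.8660 | (1,1) | tMaxX 1.1800 tMaxY 0.2656 | tΔX 2.0000 tΔY 1.1547
    t=0.2656 [y] (1,0) — stop
  → r_1 = 0.2656
beam 2: φ=-45°, α=30°
  cosα=0.8660 sinα=0.5000 | (1,1) | tMaxX 0.6813 tMaxY 1.5400 | tΔX 1.1547 tΔY 2.0000
    t=0.6813 [x] (2,1)
    t=1.5400 [y] (2,2)
    t=1.8360 [x] (3,2) — stop
  → r_2 = 1.8360
beam 3: φ=45°, α=120°
  cosα=-0.5000 sinα=0.8660 | (1,1) | tMaxX 0.8200 tMaxY 0.8891 | tΔX 2.0000 tΔY 1.1547
    t=0.8200 [x] (0,1) — stop
  → r_3 = 0.8200
beam 4: φ=135°, α=210°
  cosα=-0.8660 sinα=-0.5000 | (1,1) | tMaxX 0.4734 tMaxY 0.4600 | tΔX 1.1547 tΔY 2.0000
    t=0.4600 [y] (1,0) — stop
  → r_4 = 0.4600

ranges = [0.2656, 1.8360, 0.8200, 0.4600]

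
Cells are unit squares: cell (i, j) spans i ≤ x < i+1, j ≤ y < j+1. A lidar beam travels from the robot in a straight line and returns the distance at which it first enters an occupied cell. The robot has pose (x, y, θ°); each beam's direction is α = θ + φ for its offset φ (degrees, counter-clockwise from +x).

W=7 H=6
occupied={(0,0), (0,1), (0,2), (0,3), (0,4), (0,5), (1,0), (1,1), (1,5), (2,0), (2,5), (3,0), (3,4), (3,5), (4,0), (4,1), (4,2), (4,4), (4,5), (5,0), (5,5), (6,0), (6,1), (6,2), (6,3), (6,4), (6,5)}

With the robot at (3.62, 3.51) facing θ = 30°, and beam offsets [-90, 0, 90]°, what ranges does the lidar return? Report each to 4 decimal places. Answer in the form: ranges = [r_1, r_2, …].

ranges = [0.7600, 0.9800, 0.5658]

beam 1: φ=-90°, α=300°
  direction (0.5000, -0.8660); cell (3,3); t to first gridline: x 0.7600, y 0.5889 (then +2.0000 / +1.1547)
    (3,2) via y @ 0.5889
    (4,2) via x @ 0.7600  # hit
  → r_1 = 0.7600
beam 2: φ=0°, α=30°
  direction (0.8660, 0.5000); cell (3,3); t to first gridline: x 0.4388, y 0.9800 (then +1.1547 / +2.0000)
    (4,3) via x @ 0.4388
    (4,4) via y @ 0.9800  # hit
  → r_2 = 0.9800
beam 3: φ=90°, α=120°
  direction (-0.5000, 0.8660); cell (3,3); t to first gridline: x 1.2400, y 0.5658 (then +2.0000 / +1.1547)
    (3,4) via y @ 0.5658  # hit
  → r_3 = 0.5658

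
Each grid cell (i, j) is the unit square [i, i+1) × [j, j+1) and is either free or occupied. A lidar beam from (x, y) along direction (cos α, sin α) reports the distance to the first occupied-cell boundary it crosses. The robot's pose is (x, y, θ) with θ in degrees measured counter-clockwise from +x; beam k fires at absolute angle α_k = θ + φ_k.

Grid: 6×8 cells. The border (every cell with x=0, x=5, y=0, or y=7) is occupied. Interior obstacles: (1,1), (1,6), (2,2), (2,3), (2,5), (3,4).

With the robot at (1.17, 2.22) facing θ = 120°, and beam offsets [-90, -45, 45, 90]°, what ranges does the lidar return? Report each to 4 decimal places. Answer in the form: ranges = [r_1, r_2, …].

ranges = [0.9584, 3.2069, 0.1760, 0.1963]

beam 1: φ=-90°, α=30°
  dir = (cos 30°, sin 30°) = (0.8660, 0.5000); from cell (1,2)
  next x-line at t=0.9584, next y-line at t=1.5600; Δt_x=1.1547, Δt_y=2.0000
    x: enter (2,2) at t=0.9584 ← occupied
  → r_1 = 0.9584
beam 2: φ=-45°, α=75°
  dir = (cos 75°, sin 75°) = (0.2588, 0.9659); from cell (1,2)
  next x-line at t=3.2069, next y-line at t=0.8075; Δt_x=3.8637, Δt_y=1.0353
    y: enter (1,3) at t=0.8075
    y: enter (1,4) at t=1.8428
    y: enter (1,5) at t=2.8781
    x: enter (2,5) at t=3.2069 ← occupied
  → r_2 = 3.2069
beam 3: φ=45°, α=165°
  dir = (cos 165°, sin 165°) = (-0.9659, 0.2588); from cell (1,2)
  next x-line at t=0.1760, next y-line at t=3.0137; Δt_x=1.0353, Δt_y=3.8637
    x: enter (0,2) at t=0.1760 ← occupied
  → r_3 = 0.1760
beam 4: φ=90°, α=210°
  dir = (cos 210°, sin 210°) = (-0.8660, -0.5000); from cell (1,2)
  next x-line at t=0.1963, next y-line at t=0.4400; Δt_x=1.1547, Δt_y=2.0000
    x: enter (0,2) at t=0.1963 ← occupied
  → r_4 = 0.1963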